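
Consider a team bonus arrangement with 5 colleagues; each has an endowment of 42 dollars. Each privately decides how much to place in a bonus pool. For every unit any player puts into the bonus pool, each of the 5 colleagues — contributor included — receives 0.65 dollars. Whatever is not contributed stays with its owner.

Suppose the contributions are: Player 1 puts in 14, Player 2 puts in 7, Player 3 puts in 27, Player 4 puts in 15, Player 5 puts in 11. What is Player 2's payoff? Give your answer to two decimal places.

Total contributed: 14 + 7 + 27 + 15 + 11 = 74.
Each receives 0.65 × 74 = 48.10 from the bonus pool.
Player 2 keeps 42 − 7 = 35, so Player 2's payoff is 35 + 48.10 = 83.10.

83.10 dollars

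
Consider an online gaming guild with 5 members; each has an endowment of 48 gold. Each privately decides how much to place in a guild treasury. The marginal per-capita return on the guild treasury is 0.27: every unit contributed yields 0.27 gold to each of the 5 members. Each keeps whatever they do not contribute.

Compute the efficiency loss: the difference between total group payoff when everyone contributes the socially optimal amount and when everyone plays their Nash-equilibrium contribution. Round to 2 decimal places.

The private return per contributed unit is 0.27 < 1, so contributing 0 is dominant for every player. At the Nash equilibrium everyone keeps their 48, and the group total is 5 × 48 = 240.
Each contributed unit returns 1.350 to the group as a whole (0.27 to each of 5 players), which exceeds 1, so the social optimum is full contribution: group total = 1.350 × 240 = 324.00.
Efficiency loss = 324.00 − 240 = 84.00.

84.00 gold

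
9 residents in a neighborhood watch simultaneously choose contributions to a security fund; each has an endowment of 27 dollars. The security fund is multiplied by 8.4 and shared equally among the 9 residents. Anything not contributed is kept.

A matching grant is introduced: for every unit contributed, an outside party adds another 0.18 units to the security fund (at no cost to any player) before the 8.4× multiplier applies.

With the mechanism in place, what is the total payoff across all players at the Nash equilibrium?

2408.62 dollars

Under the mechanism each unit contributed yields 8.4 × 1.18 / 9 = 1.1013 back to its contributor per unit of net cost, which exceeds 1, making full contribution the dominant choice for everyone.
At the Nash equilibrium everyone contributes 27. Group total payoff = 8.4 × 1.18 × 243 = 2408.62.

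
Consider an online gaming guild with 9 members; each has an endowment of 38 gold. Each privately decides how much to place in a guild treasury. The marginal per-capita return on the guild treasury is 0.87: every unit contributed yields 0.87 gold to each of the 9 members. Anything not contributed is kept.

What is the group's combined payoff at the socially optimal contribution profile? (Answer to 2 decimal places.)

Each contributed unit returns 7.830 to the group as a whole (0.87 to each of 9 players), which exceeds 1, so the social optimum is full contribution: group total = 7.830 × 342 = 2677.86.

2677.86 gold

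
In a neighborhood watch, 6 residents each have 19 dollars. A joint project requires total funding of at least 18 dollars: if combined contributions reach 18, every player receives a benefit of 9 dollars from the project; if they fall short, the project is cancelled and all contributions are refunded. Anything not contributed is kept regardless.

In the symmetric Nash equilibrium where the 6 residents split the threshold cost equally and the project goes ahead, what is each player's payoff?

25 dollars

Equal share of the threshold: 18/6 = 3.
At this profile no one gains by cutting their contribution: any cut drops the total below 18, the project is cancelled, contributions are refunded, and the deviator ends with 19, which is less than 19 − 3 + 9 = 25. Contributing more than 3 just wastes the excess. So contributing exactly 3 is a best response.
Each player's payoff: 19 − 3 + 9 = 25.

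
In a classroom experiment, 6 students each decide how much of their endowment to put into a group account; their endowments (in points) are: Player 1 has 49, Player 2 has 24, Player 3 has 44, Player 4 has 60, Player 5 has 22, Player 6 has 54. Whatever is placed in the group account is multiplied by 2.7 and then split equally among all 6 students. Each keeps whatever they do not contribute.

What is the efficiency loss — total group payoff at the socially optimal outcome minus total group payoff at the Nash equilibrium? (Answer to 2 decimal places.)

The private return per contributed unit is 2.7/6 = 0.4500 < 1 for every player regardless of endowment, so the Nash equilibrium is zero contribution and the group total is Σ E_j = 49 + 24 + 44 + 60 + 22 + 54 = 253.
Each contributed unit returns 2.700 to the group, so the social optimum is full contribution by everyone: group total = 2.700 × 253 = 683.10.
Efficiency loss = (2.700 − 1) × 253 = 430.10.

430.10 points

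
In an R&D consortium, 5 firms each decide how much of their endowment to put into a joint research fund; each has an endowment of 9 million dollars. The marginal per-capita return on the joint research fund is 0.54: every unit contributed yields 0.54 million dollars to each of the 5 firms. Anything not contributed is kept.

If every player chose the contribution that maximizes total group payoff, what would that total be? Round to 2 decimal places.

Each contributed unit returns 2.700 to the group as a whole (0.54 to each of 5 players), which exceeds 1, so the social optimum is full contribution: group total = 2.700 × 45 = 121.50.

121.50 million dollars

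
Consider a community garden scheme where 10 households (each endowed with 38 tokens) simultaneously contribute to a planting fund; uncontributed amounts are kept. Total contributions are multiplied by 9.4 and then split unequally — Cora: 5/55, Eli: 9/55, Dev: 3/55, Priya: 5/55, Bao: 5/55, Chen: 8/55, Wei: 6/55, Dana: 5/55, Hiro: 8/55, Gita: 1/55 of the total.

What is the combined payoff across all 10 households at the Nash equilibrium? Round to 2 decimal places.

Each unit j contributes comes back to j as 9.4 × (j's share), so j prefers to contribute only if that share exceeds 1/9.4 = 0.1064; otherwise keeping the unit dominates.
Eli, Chen, Wei and Hiro clear that bar, contributing 38 each; the remaining 6 contribute 0. Total contributed: 152.
The planting fund pays out 9.4 × 152 = 1428.80 in total (split across the unequal shares, but the aggregate is all that matters for the group sum).
The 6 free-riders keep 38 each, adding 228. Group total = 228 + 1428.80 = 1656.80.

1656.80 tokens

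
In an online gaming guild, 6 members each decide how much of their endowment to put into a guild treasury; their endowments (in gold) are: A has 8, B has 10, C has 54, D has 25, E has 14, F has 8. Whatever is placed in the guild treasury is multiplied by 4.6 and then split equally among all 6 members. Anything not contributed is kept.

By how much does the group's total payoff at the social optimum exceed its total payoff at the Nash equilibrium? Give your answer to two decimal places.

The private return per contributed unit is 4.6/6 = 0.7667 < 1 for every player regardless of endowment, so the Nash equilibrium is zero contribution and the group total is Σ E_j = 8 + 10 + 54 + 25 + 14 + 8 = 119.
Each contributed unit returns 4.600 to the group, so the social optimum is full contribution by everyone: group total = 4.600 × 119 = 547.40.
Efficiency loss = (4.600 − 1) × 119 = 428.40.

428.40 gold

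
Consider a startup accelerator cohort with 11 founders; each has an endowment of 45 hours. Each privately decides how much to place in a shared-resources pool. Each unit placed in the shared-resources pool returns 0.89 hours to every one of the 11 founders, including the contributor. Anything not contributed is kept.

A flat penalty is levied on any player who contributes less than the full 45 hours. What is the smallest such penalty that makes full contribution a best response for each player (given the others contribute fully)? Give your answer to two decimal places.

4.95 hours

Given the others contribute fully, the best deviation is to contribute 0 (any partial contribution still incurs the fine and gives up units whose private return 0.89 is below 1).
Deviating from 45 to 0 saves 45 hours but forfeits the deviator's share of the drop in the shared-resources pool: 0.89 × 45 = 40.05.
So the deviation gain is 45 − 40.05 = 4.95, and the fine must be at least 4.95 hours to wipe it out.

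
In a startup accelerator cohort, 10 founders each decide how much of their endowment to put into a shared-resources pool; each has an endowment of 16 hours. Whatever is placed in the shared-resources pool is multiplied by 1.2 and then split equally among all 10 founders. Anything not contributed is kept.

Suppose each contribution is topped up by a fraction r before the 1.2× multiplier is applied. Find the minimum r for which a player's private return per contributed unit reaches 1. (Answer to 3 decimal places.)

7.333

With matching at rate r, one contributed unit becomes (1 + r) in the shared-resources pool and returns 1.2 × (1 + r) / 10 to the contributor.
Setting this equal to 1: 1 + r = 10/1.2 = 8.3333.
So the minimum matching rate is r = 8.3333 − 1 = 7.333.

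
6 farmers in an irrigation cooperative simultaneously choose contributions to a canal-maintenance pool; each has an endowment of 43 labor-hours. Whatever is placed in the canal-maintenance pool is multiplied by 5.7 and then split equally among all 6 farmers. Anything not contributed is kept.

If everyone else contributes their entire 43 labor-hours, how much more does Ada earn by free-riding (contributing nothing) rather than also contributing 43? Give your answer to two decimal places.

2.15 labor-hours

Switching from a contribution of 43 to 0 lets Ada keep an extra 43 labor-hours, but lowers the canal-maintenance pool by 43, which costs Ada their own share of that drop: 5.7/6 × 43 = 40.85.
Net gain = 43 − 40.85 = 2.15. The private return per contributed unit (0.9500) is below 1, so free-riding is indeed the best response regardless of what the others do.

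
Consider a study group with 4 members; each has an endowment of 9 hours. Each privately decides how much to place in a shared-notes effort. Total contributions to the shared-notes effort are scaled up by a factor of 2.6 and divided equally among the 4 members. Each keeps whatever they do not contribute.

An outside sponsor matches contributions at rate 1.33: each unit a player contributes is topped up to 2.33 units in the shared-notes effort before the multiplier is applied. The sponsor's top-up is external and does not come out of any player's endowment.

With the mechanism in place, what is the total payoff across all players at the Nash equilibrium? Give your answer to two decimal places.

Under the mechanism each unit contributed yields 2.6 × 2.33 / 4 = 1.5145 back to its contributor per unit of net cost, which exceeds 1, making full contribution the dominant choice for everyone.
At the Nash equilibrium everyone contributes 9. Group total payoff = 2.6 × 2.33 × 36 = 218.09.

218.09 hours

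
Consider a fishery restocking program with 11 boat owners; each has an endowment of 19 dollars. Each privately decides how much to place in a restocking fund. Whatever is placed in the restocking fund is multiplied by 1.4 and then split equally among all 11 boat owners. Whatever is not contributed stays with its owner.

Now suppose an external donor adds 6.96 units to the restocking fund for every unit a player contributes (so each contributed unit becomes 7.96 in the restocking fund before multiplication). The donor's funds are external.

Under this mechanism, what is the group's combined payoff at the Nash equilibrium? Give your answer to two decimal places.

2329.10 dollars

The effective private return per unit is now 1.4 × 7.96 / 11 = 1.0131 > 1, so every player's dominant strategy flips to full contribution.
At the Nash equilibrium everyone contributes 19. Group total payoff = 1.4 × 7.96 × 209 = 2329.10.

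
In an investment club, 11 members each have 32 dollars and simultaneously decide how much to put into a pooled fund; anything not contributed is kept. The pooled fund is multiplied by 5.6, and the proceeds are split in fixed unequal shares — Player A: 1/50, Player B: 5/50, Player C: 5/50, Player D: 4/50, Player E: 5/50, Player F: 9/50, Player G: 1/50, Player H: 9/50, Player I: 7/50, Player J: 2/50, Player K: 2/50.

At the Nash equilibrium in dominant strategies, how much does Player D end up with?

A player with share s gets back 5.6·s per unit contributed, so full contribution is dominant for anyone with s > 1/5.6 = 0.1786 and zero contribution is dominant for anyone below.
Player F and Player H are above the threshold, contributing 32 each; the remaining 9 contribute 0. Total contributed: 64.
Player D keeps 32 and receives 5.6 × 64 × 4/50 = 28.67 from the pooled fund, for a payoff of 60.67.

60.67 dollars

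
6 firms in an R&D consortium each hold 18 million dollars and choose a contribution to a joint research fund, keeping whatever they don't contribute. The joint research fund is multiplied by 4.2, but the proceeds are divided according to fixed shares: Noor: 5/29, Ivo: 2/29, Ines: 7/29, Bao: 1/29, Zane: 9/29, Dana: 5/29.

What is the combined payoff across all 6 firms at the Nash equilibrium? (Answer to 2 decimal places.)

For player j, contributing a unit is worthwhile iff 4.2 × (j's share) ≥ 1, i.e. iff j's share is at least 0.2381.
Ines and Zane clear that bar, contributing 18 each; the remaining 4 contribute 0. Total contributed: 36.
The joint research fund pays out 4.2 × 36 = 151.20 in total (split across the unequal shares, but the aggregate is all that matters for the group sum).
The 4 free-riders keep 18 each, adding 72. Group total = 72 + 151.20 = 223.20.

223.20 million dollars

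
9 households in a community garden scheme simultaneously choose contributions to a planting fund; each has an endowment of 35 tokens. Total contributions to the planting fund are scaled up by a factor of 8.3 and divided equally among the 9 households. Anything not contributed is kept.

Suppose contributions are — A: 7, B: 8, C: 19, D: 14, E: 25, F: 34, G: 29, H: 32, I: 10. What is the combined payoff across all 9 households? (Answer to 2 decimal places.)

Total contributed: 7 + 8 + 19 + 14 + 25 + 34 + 29 + 32 + 10 = 178; total kept: 9 × 35 − 178 = 137.
The planting fund pays out 8.3 × 178 = 1477.40 in aggregate.
Group total = 137 + 1477.40 = 1614.40.

1614.40 tokens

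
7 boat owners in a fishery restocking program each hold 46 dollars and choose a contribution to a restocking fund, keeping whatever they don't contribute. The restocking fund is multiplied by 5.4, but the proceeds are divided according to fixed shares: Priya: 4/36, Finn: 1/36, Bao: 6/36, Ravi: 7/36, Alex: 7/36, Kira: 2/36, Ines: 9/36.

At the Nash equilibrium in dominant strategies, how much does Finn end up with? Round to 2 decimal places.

66.70 dollars

For player j, contributing a unit is worthwhile iff 5.4 × (j's share) ≥ 1, i.e. iff j's share is at least 0.1852.
Ravi, Alex and Ines clear that bar, contributing 46 each; the remaining 4 contribute 0. Total contributed: 138.
Finn keeps 46 and receives 5.4 × 138 × 1/36 = 20.70 from the restocking fund, for a payoff of 66.70.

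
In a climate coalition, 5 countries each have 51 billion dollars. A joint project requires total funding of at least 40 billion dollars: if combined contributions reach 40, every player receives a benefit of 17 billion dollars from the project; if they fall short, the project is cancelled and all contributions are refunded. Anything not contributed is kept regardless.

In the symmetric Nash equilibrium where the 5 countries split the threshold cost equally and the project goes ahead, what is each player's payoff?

Equal share of the threshold: 40/5 = 8.
At this profile no one gains by cutting their contribution: any cut drops the total below 40, the project is cancelled, contributions are refunded, and the deviator ends with 51, which is less than 51 − 8 + 17 = 60. Contributing more than 8 just wastes the excess. So contributing exactly 8 is a best response.
Each player's payoff: 51 − 8 + 17 = 60.

60 billion dollars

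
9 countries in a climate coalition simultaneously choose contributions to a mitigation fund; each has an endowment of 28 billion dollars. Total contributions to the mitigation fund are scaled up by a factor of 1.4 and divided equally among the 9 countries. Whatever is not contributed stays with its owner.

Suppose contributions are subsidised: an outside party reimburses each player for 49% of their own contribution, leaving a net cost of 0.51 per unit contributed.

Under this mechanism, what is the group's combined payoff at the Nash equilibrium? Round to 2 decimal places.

Even with the mechanism, each unit contributed returns only (1.4/9) / 0.51 = 0.3050 per unit of net cost, so contributing nothing is still dominant.
At the Nash equilibrium no one contributes; group total payoff = 9 × 28 = 252.

252.00 billion dollars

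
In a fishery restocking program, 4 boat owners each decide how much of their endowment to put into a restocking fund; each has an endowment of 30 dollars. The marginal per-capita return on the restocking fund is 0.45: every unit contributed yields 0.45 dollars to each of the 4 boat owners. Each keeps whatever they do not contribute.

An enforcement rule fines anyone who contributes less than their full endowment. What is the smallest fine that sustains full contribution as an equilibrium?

Given the others contribute fully, the best deviation is to contribute 0 (any partial contribution still incurs the fine and gives up units whose private return 0.45 is below 1).
Deviating from 30 to 0 saves 30 dollars but forfeits the deviator's share of the drop in the restocking fund: 0.45 × 30 = 13.50.
So the deviation gain is 30 − 13.50 = 16.50, and the fine must be at least 16.50 dollars to wipe it out.

16.50 dollars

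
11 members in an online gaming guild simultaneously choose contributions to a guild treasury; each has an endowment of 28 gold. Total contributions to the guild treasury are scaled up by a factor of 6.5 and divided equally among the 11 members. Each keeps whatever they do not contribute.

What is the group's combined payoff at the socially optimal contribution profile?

Each contributed unit returns 6.500 to the group as a whole (0.5909 to each of 11 players), which exceeds 1, so the social optimum is full contribution: group total = 6.500 × 308 = 2002.00.

2002.00 gold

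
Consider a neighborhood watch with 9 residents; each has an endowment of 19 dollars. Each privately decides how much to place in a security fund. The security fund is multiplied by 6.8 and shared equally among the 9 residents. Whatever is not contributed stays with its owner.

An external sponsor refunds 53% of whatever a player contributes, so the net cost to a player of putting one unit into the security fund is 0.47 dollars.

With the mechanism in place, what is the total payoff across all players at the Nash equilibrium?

Under the mechanism each unit contributed yields (6.8/9) / 0.47 = 1.6076 back to its contributor per unit of net cost, which exceeds 1, making full contribution the dominant choice for everyone.
At the Nash equilibrium everyone contributes 19. Group total payoff = 9 × (19 × 0.53 + 6.8 × 19) = 1253.43.

1253.43 dollars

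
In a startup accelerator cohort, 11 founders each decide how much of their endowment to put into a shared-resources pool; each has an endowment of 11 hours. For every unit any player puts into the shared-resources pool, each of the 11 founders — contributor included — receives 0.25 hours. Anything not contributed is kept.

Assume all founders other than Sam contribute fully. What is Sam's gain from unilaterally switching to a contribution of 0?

8.25 hours

Switching from a contribution of 11 to 0 lets Sam keep an extra 11 hours, but lowers the shared-resources pool by 11, which costs Sam their own share of that drop: 0.25 × 11 = 2.75.
Net gain = 11 − 2.75 = 8.25. The private return per contributed unit (0.25) is below 1, so free-riding is indeed the best response regardless of what the others do.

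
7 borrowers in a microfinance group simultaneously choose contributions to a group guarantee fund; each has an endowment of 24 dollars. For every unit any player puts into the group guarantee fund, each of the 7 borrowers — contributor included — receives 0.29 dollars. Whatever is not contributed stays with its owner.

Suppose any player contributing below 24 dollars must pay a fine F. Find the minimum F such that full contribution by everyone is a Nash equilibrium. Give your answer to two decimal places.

17.04 dollars

Given the others contribute fully, the best deviation is to contribute 0 (any partial contribution still incurs the fine and gives up units whose private return 0.29 is below 1).
Deviating from 24 to 0 saves 24 dollars but forfeits the deviator's share of the drop in the group guarantee fund: 0.29 × 24 = 6.96.
So the deviation gain is 24 − 6.96 = 17.04, and the fine must be at least 17.04 dollars to wipe it out.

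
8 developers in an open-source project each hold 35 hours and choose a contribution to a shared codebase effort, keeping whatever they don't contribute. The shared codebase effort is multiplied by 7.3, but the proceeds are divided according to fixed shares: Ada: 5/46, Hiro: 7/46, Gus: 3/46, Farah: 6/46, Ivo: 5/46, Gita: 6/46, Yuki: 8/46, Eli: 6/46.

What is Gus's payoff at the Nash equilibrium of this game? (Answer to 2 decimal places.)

68.33 hours

Each unit j contributes comes back to j as 7.3 × (j's share), so j prefers to contribute only if that share exceeds 1/7.3 = 0.1370; otherwise keeping the unit dominates.
Hiro and Yuki clear that bar, contributing 35 each; the remaining 6 contribute 0. Total contributed: 70.
Gus keeps 35 and receives 7.3 × 70 × 3/46 = 33.33 from the shared codebase effort, for a payoff of 68.33.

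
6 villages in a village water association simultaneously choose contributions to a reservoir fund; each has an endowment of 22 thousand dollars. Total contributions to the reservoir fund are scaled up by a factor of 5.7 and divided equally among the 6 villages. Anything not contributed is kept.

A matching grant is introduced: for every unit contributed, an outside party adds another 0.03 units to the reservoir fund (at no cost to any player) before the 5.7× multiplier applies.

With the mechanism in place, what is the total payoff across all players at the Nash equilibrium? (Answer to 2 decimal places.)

132.00 thousand dollars

Even with the mechanism, each unit contributed returns only 5.7 × 1.03 / 6 = 0.9785 per unit of net cost, so contributing nothing is still dominant.
Everyone keeps their endowment and the group total is 6 × 22 = 132.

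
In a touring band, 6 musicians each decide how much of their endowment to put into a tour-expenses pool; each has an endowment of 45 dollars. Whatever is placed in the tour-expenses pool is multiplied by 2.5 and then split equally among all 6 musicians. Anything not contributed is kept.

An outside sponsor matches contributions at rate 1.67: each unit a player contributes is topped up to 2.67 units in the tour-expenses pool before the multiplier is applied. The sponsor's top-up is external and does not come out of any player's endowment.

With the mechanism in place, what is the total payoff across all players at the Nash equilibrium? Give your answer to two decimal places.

The effective private return per unit is now 2.5 × 2.67 / 6 = 1.1125 > 1, so every player's dominant strategy flips to full contribution.
At the Nash equilibrium everyone contributes 45. Group total payoff = 2.5 × 2.67 × 270 = 1802.25.

1802.25 dollars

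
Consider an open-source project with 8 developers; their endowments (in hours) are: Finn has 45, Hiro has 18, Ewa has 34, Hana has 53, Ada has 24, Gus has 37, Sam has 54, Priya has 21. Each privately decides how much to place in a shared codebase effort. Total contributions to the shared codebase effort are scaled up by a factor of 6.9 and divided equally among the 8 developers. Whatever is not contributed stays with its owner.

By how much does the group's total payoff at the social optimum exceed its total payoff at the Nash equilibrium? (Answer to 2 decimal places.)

1687.40 hours

The private return per contributed unit is 6.9/8 = 0.8625 < 1 for every player regardless of endowment, so the Nash equilibrium is zero contribution and the group total is Σ E_j = 45 + 18 + 34 + 53 + 24 + 37 + 54 + 21 = 286.
Each contributed unit returns 6.900 to the group, so the social optimum is full contribution by everyone: group total = 6.900 × 286 = 1973.40.
Efficiency loss = (6.900 − 1) × 286 = 1687.40.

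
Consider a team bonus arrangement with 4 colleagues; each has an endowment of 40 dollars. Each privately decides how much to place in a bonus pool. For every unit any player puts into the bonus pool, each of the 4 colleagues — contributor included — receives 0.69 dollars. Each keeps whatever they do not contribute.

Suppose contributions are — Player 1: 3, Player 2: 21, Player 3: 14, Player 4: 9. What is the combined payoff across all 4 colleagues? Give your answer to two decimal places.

242.72 dollars

Total contributed: 3 + 21 + 14 + 9 = 47; total kept: 4 × 40 − 47 = 113.
The bonus pool pays out 0.69 × 4 × 47 = 129.72 in aggregate.
Group total = 113 + 129.72 = 242.72.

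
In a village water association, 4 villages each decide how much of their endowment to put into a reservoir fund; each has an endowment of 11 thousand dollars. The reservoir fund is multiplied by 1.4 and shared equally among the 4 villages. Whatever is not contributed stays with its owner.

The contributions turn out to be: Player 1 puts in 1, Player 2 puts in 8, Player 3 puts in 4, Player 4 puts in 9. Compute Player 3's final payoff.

Total contributed: 1 + 8 + 4 + 9 = 22.
Each receives 1.4 × 22 / 4 = 7.70 from the reservoir fund.
Player 3 keeps 11 − 4 = 7, so Player 3's payoff is 7 + 7.70 = 14.70.

14.70 thousand dollars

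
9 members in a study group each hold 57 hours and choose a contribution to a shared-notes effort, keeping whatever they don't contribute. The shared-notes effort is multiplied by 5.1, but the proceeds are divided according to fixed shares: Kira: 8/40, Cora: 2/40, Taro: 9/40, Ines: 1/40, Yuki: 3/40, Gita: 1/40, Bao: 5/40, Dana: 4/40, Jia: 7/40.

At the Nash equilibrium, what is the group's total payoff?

980.40 hours

Player j's private return per contributed unit is 5.1 × (j's share). Contributing is weakly dominant for j when that share is at least 1/5.1 = 0.1961, and contributing 0 is dominant otherwise.
The shares above 0.1961 belong to Kira and Taro, contributing 57 each; the remaining 7 contribute 0. Total contributed: 114.
The shared-notes effort pays out 5.1 × 114 = 581.40 in total (split across the unequal shares, but the aggregate is all that matters for the group sum).
The 7 free-riders keep 57 each, adding 399. Group total = 399 + 581.40 = 980.40.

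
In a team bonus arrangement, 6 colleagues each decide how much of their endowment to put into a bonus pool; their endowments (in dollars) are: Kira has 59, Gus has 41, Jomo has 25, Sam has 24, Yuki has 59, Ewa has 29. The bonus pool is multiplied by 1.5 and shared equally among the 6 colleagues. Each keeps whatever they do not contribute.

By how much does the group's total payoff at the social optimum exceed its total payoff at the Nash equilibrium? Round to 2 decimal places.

118.50 dollars

The private return per contributed unit is 1.5/6 = 0.2500 < 1 for every player regardless of endowment, so the Nash equilibrium is zero contribution and the group total is Σ E_j = 59 + 41 + 25 + 24 + 59 + 29 = 237.
Each contributed unit returns 1.500 to the group, so the social optimum is full contribution by everyone: group total = 1.500 × 237 = 355.50.
Efficiency loss = (1.500 − 1) × 237 = 118.50.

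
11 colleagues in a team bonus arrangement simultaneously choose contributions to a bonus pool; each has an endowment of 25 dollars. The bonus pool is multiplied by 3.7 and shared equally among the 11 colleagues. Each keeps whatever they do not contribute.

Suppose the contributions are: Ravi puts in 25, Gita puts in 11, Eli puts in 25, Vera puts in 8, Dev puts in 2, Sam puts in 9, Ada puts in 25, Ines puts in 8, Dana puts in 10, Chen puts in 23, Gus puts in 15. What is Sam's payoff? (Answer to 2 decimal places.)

Total contributed: 25 + 11 + 25 + 8 + 2 + 9 + 25 + 8 + 10 + 23 + 15 = 161.
Each receives 3.7 × 161 / 11 = 54.15 from the bonus pool.
Sam keeps 25 − 9 = 16, so Sam's payoff is 16 + 54.15 = 70.15.

70.15 dollars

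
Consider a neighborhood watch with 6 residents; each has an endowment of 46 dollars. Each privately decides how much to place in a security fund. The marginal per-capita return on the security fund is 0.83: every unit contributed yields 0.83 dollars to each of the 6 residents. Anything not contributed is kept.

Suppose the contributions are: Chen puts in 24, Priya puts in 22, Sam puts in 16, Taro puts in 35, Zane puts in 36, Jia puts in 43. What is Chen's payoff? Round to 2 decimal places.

168.08 dollars

Total contributed: 24 + 22 + 16 + 35 + 36 + 43 = 176.
Each receives 0.83 × 176 = 146.08 from the security fund.
Chen keeps 46 − 24 = 22, so Chen's payoff is 22 + 146.08 = 168.08.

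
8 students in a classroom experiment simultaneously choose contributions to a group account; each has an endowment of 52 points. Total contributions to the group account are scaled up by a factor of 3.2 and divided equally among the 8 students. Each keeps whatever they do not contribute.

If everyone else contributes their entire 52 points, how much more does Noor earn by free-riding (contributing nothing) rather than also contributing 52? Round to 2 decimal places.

Switching from a contribution of 52 to 0 lets Noor keep an extra 52 points, but lowers the group account by 52, which costs Noor their own share of that drop: 3.2/8 × 52 = 20.80.
Net gain = 52 − 20.80 = 31.20. The private return per contributed unit (0.4000) is below 1, so free-riding is indeed the best response regardless of what the others do.

31.20 points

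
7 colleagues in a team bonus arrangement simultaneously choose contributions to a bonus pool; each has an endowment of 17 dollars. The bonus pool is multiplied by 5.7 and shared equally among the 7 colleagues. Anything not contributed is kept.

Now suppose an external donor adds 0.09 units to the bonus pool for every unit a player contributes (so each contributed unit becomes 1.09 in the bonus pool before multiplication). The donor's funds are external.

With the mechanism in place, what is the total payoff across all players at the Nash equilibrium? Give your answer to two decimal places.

119.00 dollars

With the mechanism, a contributed unit returns 5.7 × 1.09 / 7 = 0.8876 per unit of net cost — still below 1 — so contributing 0 remains dominant for every player.
At the Nash equilibrium no one contributes; group total payoff = 7 × 17 = 119.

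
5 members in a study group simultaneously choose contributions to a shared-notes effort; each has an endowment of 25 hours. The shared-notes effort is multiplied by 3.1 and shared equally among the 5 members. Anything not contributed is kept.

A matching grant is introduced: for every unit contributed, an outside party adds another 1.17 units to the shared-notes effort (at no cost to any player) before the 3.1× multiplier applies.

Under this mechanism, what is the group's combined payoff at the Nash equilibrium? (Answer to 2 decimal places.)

840.88 hours

Under the mechanism each unit contributed yields 3.1 × 2.17 / 5 = 1.3454 back to its contributor per unit of net cost, which exceeds 1, making full contribution the dominant choice for everyone.
At the Nash equilibrium everyone contributes 25. Group total payoff = 3.1 × 2.17 × 125 = 840.88.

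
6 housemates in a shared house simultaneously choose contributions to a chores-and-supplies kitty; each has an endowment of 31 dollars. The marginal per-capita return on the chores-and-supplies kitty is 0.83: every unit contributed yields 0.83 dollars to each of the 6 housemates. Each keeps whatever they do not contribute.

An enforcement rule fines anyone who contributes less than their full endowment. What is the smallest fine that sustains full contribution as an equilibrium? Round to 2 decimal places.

Given the others contribute fully, the best deviation is to contribute 0 (any partial contribution still incurs the fine and gives up units whose private return 0.83 is below 1).
Deviating from 31 to 0 saves 31 dollars but forfeits the deviator's share of the drop in the chores-and-supplies kitty: 0.83 × 31 = 25.73.
So the deviation gain is 31 − 25.73 = 5.27, and the fine must be at least 5.27 dollars to wipe it out.

5.27 dollars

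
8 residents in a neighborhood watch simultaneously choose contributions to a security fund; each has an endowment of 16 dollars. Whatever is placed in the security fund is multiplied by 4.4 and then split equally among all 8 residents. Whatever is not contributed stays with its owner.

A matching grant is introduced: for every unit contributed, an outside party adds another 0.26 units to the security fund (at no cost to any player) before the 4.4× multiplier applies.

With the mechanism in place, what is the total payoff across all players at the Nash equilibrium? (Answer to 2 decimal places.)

With the mechanism, a contributed unit returns 4.4 × 1.26 / 8 = 0.6930 per unit of net cost — still below 1 — so contributing 0 remains dominant for every player.
Everyone keeps their endowment and the group total is 8 × 16 = 128.

128.00 dollars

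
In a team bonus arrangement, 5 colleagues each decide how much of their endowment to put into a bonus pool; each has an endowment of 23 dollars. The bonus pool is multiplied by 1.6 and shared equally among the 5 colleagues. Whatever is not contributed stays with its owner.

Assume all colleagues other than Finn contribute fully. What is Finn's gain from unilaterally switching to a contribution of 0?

Switching from a contribution of 23 to 0 lets Finn keep an extra 23 dollars, but lowers the bonus pool by 23, which costs Finn their own share of that drop: 1.6/5 × 23 = 7.36.
Net gain = 23 − 7.36 = 15.64. The private return per contributed unit (0.3200) is below 1, so free-riding is indeed the best response regardless of what the others do.

15.64 dollars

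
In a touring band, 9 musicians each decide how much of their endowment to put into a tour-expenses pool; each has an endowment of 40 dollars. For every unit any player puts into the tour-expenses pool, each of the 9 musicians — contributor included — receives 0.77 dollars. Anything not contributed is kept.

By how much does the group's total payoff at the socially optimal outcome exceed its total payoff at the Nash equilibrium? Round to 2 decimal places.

2134.80 dollars

The private return per contributed unit is 0.77 < 1, so contributing 0 is dominant for every player. At the Nash equilibrium everyone keeps their 40, and the group total is 9 × 40 = 360.
Each contributed unit returns 6.930 to the group as a whole (0.77 to each of 9 players), which exceeds 1, so the social optimum is full contribution: group total = 6.930 × 360 = 2494.80.
Efficiency loss = 2494.80 − 360 = 2134.80.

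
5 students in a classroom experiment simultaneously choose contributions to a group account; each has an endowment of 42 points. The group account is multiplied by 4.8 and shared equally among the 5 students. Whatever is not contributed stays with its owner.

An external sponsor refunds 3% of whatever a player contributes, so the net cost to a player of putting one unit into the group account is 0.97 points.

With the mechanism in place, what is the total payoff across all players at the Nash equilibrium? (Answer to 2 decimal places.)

Even with the mechanism, each unit contributed returns only (4.8/5) / 0.97 = 0.9897 per unit of net cost, so contributing nothing is still dominant.
Everyone keeps their endowment and the group total is 5 × 42 = 210.

210.00 points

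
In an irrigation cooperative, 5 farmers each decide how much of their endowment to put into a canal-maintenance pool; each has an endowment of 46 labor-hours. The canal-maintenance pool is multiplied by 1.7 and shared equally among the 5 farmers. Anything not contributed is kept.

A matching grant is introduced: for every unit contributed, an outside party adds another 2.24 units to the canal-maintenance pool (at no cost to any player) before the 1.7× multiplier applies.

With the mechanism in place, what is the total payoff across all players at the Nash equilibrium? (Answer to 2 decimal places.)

1266.84 labor-hours

Under the mechanism each unit contributed yields 1.7 × 3.24 / 5 = 1.1016 back to its contributor per unit of net cost, which exceeds 1, making full contribution the dominant choice for everyone.
So the Nash equilibrium is full contribution by all 5; the group earns 1.7 × 3.24 × 230 = 1266.84.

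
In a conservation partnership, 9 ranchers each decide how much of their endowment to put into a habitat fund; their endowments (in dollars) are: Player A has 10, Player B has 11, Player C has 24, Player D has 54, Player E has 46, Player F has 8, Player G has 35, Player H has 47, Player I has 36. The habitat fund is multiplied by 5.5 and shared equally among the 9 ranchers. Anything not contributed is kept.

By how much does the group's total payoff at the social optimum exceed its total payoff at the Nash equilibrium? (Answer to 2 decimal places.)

The private return per contributed unit is 5.5/9 = 0.6111 < 1 for every player regardless of endowment, so the Nash equilibrium is zero contribution and the group total is Σ E_j = 10 + 11 + 24 + 54 + 46 + 8 + 35 + 47 + 36 = 271.
Each contributed unit returns 5.500 to the group, so the social optimum is full contribution by everyone: group total = 5.500 × 271 = 1490.50.
Efficiency loss = (5.500 − 1) × 271 = 1219.50.

1219.50 dollars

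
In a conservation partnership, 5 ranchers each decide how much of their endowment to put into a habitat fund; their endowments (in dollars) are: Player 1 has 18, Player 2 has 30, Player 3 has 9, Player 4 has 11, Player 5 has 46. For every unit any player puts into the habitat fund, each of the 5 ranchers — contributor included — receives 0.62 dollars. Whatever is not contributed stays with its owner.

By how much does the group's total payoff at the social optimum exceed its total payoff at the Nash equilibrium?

239.40 dollars

The private return per contributed unit is 0.62 < 1 for everyone, so the Nash equilibrium is zero contribution and the group total is Σ E_j = 18 + 30 + 9 + 11 + 46 = 114.
Each contributed unit returns 3.100 to the group, so the social optimum is full contribution by everyone: group total = 3.100 × 114 = 353.40.
Efficiency loss = (3.100 − 1) × 114 = 239.40.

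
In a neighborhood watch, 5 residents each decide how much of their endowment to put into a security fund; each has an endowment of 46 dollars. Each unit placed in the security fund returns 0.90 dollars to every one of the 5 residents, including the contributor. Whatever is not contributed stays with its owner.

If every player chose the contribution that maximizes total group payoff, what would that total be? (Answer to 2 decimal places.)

1035.00 dollars

Each contributed unit returns 4.500 to the group as a whole (0.90 to each of 5 players), which exceeds 1, so the social optimum is full contribution: group total = 4.500 × 230 = 1035.00.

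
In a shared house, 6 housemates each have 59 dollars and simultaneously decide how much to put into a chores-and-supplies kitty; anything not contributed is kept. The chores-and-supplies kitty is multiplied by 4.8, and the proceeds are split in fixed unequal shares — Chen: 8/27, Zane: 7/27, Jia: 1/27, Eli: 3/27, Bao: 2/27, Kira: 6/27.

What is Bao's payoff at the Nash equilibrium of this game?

121.93 dollars

Player j's private return per contributed unit is 4.8 × (j's share). Contributing is weakly dominant for j when that share is at least 1/4.8 = 0.2083, and contributing 0 is dominant otherwise.
Chen, Zane and Kira are above the threshold, contributing 59 each; the remaining 3 contribute 0. Total contributed: 177.
Bao keeps 59 and receives 4.8 × 177 × 2/27 = 62.93 from the chores-and-supplies kitty, for a payoff of 121.93.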